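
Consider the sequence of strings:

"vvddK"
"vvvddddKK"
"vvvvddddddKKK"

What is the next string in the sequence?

Reading off run lengths: v runs 2, 3, 4; d runs 2, 4, 6; K runs 1, 2, 3 — each is linear in n (n = 1, 2, …).
Setting n = 4 gives 5, 8, 4 characters in each block.

vvvvvddddddddKKKK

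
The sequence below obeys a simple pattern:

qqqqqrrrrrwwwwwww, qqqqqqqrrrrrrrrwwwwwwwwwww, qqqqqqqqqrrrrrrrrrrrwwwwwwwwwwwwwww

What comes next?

qqqqqqqqqqqrrrrrrrrrrrrrrwwwwwwwwwwwwwwwwwww

Reading off run lengths: q runs 5, 7, 9; r runs 5, 8, 11; w runs 7, 11, 15 — each is linear in n (n = 1, 2, …).
For the next term, n = 4, so the run lengths are 11, 14, 19.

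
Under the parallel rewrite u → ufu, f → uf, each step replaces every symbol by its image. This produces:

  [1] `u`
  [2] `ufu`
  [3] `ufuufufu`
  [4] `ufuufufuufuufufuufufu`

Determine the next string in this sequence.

Rewriting the 21 symbols of ufuufufuufuufufuufufu one by one yields ufu uf ufu ufu uf ufu uf ufu ufu uf ufu ufu uf ufu uf ufu ufu uf ufu uf ufu; concatenated:

ufuufufuufuufufuufufuufuufufuufuufufuufufuufuufufuufufu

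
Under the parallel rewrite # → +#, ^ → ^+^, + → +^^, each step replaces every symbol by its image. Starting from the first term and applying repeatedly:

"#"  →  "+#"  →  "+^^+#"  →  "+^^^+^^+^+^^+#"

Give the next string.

Rewriting the 14 symbols of +^^^+^^+^+^^+# one by one yields +^^ ^+^ ^+^ ^+^ +^^ ^+^ ^+^ +^^ ^+^ +^^ ^+^ ^+^ +^^ +#; concatenated:

+^^^+^^+^^+^+^^^+^^+^+^^^+^+^^^+^^+^+^^+#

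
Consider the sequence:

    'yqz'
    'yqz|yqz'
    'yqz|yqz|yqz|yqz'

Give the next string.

Each string is two copies of the previous one joined by '|'.
Doubling yqz|yqz|yqz|yqz with '|' between the halves:

yqz|yqz|yqz|yqz|yqz|yqz|yqz|yqz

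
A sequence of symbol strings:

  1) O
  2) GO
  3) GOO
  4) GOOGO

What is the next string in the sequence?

This is a Fibonacci-style word recurrence s(k) = s(k−1)·s(k−2): e.g. GO·O = GOO.
So term 5 is GOOGO·GOO.

GOOGOGOO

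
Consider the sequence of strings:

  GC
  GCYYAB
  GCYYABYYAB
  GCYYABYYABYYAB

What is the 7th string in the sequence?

GCYYABYYABYYABYYABYYABYYAB

Every step adds YYAB to the end: s(k+1) = s(k)·YYAB.
From GCYYABYYABYYAB, 3 further steps: GCYYABYYABYYAB → GCYYABYYABYYABYYAB → GCYYABYYABYYABYYABYYAB → (answer).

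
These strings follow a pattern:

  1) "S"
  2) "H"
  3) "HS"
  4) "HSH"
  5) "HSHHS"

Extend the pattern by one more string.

HSHHSHSH

From term 3 onward, concatenate the last term with the second-to-last: H·S = HS, HS·H = HSH, …
The next term joins HSHHS and HSH.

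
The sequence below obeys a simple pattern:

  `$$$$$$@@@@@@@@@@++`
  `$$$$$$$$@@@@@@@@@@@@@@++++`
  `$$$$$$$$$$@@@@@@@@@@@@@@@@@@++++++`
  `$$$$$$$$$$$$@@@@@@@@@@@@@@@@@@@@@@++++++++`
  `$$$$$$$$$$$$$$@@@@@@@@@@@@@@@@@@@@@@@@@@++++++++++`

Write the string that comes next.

Each string has the form $^{2n+2} @^{4n+2} +^{2n-2}, where the shown terms are n = 2, 3, 4, 5, 6.
At n = 7 the blocks have lengths 16, 30, 12.

$$$$$$$$$$$$$$$$@@@@@@@@@@@@@@@@@@@@@@@@@@@@@@++++++++++++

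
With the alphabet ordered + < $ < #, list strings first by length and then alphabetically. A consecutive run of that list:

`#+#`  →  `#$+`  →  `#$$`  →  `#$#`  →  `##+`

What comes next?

##$

Treat ##+ as a base-3 numeral over the given alphabet and add one, carrying through any trailing #'s.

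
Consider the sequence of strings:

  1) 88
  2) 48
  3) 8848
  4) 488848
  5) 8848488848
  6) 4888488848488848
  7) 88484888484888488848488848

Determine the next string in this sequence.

488848884848884888484888484888488848488848

This is a Fibonacci-style word recurrence s(k) = s(k−2)·s(k−1): e.g. 88·48 = 8848.
The next term joins 4888488848488848 and 88484888484888488848488848.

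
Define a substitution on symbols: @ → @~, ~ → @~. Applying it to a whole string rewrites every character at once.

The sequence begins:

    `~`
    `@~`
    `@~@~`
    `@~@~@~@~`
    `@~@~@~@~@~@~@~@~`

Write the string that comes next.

Applying the rule to each of the 16 symbols of @~@~@~@~@~@~@~@~ gives the pieces @~ @~ @~ @~ @~ @~ @~ @~ @~ @~ @~ @~ @~ @~ @~ @~, which concatenate to the answer.

@~@~@~@~@~@~@~@~@~@~@~@~@~@~@~@~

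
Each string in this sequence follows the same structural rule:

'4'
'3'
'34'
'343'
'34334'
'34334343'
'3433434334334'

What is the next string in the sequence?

343343433433434334343

Each term (from the third on) is the previous term followed by the one before it: term 3 = 3·4 = 34.
Continuing: 3433434334334 · 34334343 gives term 8.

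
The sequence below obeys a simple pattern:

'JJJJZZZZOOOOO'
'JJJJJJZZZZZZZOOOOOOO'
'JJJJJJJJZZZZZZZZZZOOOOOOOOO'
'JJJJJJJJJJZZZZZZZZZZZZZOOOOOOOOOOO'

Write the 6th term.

JJJJJJJJJJJJJJZZZZZZZZZZZZZZZZZZZOOOOOOOOOOOOOOO

The n-th term is 2n+2 J's then 3n+1 Z's then 2n+3 O's (n = 1, 2, …).
For term 6, n = 6, so the run lengths are 14, 19, 15.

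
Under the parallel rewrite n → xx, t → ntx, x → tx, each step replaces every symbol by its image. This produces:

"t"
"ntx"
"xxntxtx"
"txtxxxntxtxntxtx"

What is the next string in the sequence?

ntxtxntxtxtxtxxxntxtxntxtxxxntxtxntxtx

φ(txtxxxntxtxntxtx) expands symbol-by-symbol to ntx tx ntx tx tx tx xx ntx tx ntx tx xx ntx tx ntx tx; joining the 16 pieces gives the next term.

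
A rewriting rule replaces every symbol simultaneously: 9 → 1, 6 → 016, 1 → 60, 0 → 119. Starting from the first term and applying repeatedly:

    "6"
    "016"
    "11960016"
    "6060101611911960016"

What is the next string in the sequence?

Applying the rule to each of the 19 symbols of 6060101611911960016 gives the pieces 016 119 016 119 60 119 60 016 60 60 1 60 60 1 016 119 119 60 016, which concatenate to the answer.

0161190161196011960016606016060101611911960016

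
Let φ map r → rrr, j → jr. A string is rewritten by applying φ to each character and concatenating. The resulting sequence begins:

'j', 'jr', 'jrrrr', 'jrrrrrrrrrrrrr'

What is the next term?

Rewriting the 14 symbols of jrrrrrrrrrrrrr one by one yields jr rrr rrr rrr rrr rrr rrr rrr rrr rrr rrr rrr rrr rrr; concatenated:

jrrrrrrrrrrrrrrrrrrrrrrrrrrrrrrrrrrrrrrrr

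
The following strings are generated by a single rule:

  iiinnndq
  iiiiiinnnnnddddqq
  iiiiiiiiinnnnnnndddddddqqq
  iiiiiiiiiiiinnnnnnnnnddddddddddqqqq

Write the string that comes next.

iiiiiiiiiiiiiiinnnnnnnnnnndddddddddddddqqqqq

Term n consists of 3n i's, followed by 2n+1 n's, followed by 3n-2 d's, followed by n q's (n = 1, 2, …).
At n = 5 the blocks have lengths 15, 11, 13, 5.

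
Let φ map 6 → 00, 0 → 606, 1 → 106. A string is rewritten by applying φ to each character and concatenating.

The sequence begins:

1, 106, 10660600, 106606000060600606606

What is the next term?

106606000060600606606606606006060060660600606000060600

φ(106606000060600606606) expands symbol-by-symbol to 106 606 00 00 606 00 606 606 606 606 00 606 00 606 606 00 606 00 00 606 00; joining the 21 pieces gives the next term.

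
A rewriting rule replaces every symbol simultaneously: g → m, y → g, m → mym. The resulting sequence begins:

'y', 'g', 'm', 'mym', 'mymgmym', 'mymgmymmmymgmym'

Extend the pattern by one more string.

mymgmymmmymgmymmymmymgmymmmymgmym

Applying the rule to each of the 15 symbols of mymgmymmmymgmym gives the pieces mym g mym m mym g mym mym mym g mym m mym g mym, which concatenate to the answer.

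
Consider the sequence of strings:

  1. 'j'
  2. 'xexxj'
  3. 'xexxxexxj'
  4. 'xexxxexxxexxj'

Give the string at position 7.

The strings grow by a fixed prefix xexx each time.
From xexxxexxxexxj, 3 further steps: xexxxexxxexxj → xexxxexxxexxxexxj → xexxxexxxexxxexxxexxj → (answer).

xexxxexxxexxxexxxexxxexxj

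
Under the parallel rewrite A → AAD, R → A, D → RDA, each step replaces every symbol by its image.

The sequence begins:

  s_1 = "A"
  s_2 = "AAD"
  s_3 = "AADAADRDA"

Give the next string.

Rewriting each symbol of AADAADRDA: A→AAD, A→AAD, D→RDA, A→AAD, A→AAD, D→RDA, R→A, D→RDA, A→AAD, which concatenates to AAD AAD RDA AAD AAD RDA A RDA AAD.

AADAADRDAAADAADRDAARDAAAD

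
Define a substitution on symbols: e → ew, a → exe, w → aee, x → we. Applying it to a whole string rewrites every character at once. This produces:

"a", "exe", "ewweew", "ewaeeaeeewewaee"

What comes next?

Rewriting the 15 symbols of ewaeeaeeewewaee one by one yields ew aee exe ew ew exe ew ew ew aee ew aee exe ew ew; concatenated:

ewaeeexeewewexeewewewaeeewaeeexeewew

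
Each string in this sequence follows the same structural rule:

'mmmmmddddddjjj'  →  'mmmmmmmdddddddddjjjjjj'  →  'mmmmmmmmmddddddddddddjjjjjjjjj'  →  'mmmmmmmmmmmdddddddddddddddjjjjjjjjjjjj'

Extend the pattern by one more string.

Term n consists of 2n+3 m's, followed by 3n+3 d's, followed by 3n j's (n = 1, 2, …).
At n = 5 the blocks have lengths 13, 18, 15.

mmmmmmmmmmmmmddddddddddddddddddjjjjjjjjjjjjjjj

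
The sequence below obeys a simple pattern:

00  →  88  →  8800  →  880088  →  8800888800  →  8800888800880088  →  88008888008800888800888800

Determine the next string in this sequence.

880088880088008888008888008800888800880088

This is a Fibonacci-style word recurrence s(k) = s(k−1)·s(k−2): e.g. 88·00 = 8800.
So term 8 is 88008888008800888800888800·8800888800880088.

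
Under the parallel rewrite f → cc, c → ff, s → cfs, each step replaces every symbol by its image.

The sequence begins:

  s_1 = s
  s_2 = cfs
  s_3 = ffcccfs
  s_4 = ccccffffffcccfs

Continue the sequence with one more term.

ffffffffccccccccccccffffffcccfs

Applying the rule to each of the 15 symbols of ccccffffffcccfs gives the pieces ff ff ff ff cc cc cc cc cc cc ff ff ff cc cfs, which concatenate to the answer.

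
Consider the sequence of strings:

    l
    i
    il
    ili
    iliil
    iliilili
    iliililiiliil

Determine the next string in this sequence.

Each term (from the third on) is the previous term followed by the one before it: term 3 = i·l = il.
So term 8 is iliililiiliil·iliilili.

iliililiiliililiilili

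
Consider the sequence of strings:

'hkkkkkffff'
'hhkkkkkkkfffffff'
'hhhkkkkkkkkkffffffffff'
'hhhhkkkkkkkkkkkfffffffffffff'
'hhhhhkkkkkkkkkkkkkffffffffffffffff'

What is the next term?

The n-th term is n h's then 2n+3 k's then 3n+1 f's (n = 1, 2, …).
Setting n = 6 gives 6, 15, 19 characters in each block.

hhhhhhkkkkkkkkkkkkkkkfffffffffffffffffff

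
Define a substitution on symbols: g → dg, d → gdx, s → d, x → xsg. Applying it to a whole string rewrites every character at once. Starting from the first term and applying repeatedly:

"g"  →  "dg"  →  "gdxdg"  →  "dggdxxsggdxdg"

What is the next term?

gdxdgdggdxxsgxsgddgdggdxxsggdxdg

φ(dggdxxsggdxdg) expands symbol-by-symbol to gdx dg dg gdx xsg xsg d dg dg gdx xsg gdx dg; joining the 13 pieces gives the next term.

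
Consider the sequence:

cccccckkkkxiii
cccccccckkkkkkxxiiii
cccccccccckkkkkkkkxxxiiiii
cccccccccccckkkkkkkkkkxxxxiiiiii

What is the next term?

Term n consists of 2n+2 c's, followed by 2n k's, followed by n-1 x's, followed by n+1 i's, where the shown terms are n = 2, 3, 4, 5.
For the next term, n = 6, so the run lengths are 14, 12, 5, 7.

cccccccccccccckkkkkkkkkkkkxxxxxiiiiiii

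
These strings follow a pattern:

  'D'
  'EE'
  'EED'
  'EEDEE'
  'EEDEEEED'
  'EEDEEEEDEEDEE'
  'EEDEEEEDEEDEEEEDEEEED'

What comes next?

Each term (from the third on) is the previous term followed by the one before it: term 3 = EE·D = EED.
Continuing: EEDEEEEDEEDEEEEDEEEED · EEDEEEEDEEDEE gives term 8.

EEDEEEEDEEDEEEEDEEEEDEEDEEEEDEEDEE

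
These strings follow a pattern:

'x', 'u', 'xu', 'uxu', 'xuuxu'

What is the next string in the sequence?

uxuxuuxu

This is a Fibonacci-style word recurrence s(k) = s(k−2)·s(k−1): e.g. x·u = xu.
The next term joins uxu and xuuxu.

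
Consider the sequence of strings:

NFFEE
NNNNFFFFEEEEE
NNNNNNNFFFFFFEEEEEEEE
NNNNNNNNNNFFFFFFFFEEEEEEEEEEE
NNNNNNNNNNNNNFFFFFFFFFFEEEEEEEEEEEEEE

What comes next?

NNNNNNNNNNNNNNNNFFFFFFFFFFFFEEEEEEEEEEEEEEEEE

The n-th term is 3n-2 N's then 2n F's then 3n-1 E's (n = 1, 2, …).
Setting n = 6 gives 16, 12, 17 characters in each block.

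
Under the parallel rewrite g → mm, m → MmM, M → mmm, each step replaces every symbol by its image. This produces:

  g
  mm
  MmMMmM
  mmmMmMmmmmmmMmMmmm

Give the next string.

Applying the rule to each of the 18 symbols of mmmMmMmmmmmmMmMmmm gives the pieces MmM MmM MmM mmm MmM mmm MmM MmM MmM MmM MmM MmM mmm MmM mmm MmM MmM MmM, which concatenate to the answer.

MmMMmMMmMmmmMmMmmmMmMMmMMmMMmMMmMMmMmmmMmMmmmMmMMmMMmM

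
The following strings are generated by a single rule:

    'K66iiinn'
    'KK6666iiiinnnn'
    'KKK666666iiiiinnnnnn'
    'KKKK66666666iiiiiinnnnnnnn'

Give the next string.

KKKKK6666666666iiiiiiinnnnnnnnnn

Each string has the form K^{n} 6^{2n} i^{n+2} n^{2n} (n = 1, 2, …).
At n = 5 the blocks have lengths 5, 10, 7, 10.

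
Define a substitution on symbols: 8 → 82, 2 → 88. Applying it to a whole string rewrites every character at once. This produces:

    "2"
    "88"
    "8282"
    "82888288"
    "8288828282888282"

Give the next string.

Rewriting the 16 symbols of 8288828282888282 one by one yields 82 88 82 82 82 88 82 88 82 88 82 82 82 88 82 88; concatenated:

82888282828882888288828282888288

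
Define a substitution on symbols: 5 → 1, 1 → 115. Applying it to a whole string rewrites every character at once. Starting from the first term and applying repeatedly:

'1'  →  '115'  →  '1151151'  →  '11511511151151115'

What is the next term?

11511511151151115115115111511511151151151

Replace each of the 17 characters of 11511511151151115 in place — 115 115 1 115 115 1 115 115 115 1 115 115 1 115 115 115 1 — and concatenate.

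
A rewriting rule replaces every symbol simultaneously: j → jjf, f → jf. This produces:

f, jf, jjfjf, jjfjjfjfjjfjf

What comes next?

Replace each of the 13 characters of jjfjjfjfjjfjf in place — jjf jjf jf jjf jjf jf jjf jf jjf jjf jf jjf jf — and concatenate.

jjfjjfjfjjfjjfjfjjfjfjjfjjfjfjjfjf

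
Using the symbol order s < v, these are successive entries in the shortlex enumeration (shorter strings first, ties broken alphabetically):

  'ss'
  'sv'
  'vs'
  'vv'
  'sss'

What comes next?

ssv

Treat sss as a base-2 numeral over the given alphabet and add one, carrying through any trailing v's.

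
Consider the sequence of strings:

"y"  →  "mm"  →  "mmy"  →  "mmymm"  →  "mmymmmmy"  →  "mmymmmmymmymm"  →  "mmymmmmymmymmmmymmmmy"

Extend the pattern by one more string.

Each term (from the third on) is the previous term followed by the one before it: term 3 = mm·y = mmy.
Continuing: mmymmmmymmymmmmymmmmy · mmymmmmymmymm gives term 8.

mmymmmmymmymmmmymmmmymmymmmmymmymm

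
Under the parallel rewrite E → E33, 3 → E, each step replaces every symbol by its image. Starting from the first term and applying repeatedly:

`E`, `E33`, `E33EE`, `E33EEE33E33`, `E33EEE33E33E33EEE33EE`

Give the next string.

E33EEE33E33E33EEE33EEE33EEE33E33E33EEE33E33

Replace each of the 21 characters of E33EEE33E33E33EEE33EE in place — E33 E E E33 E33 E33 E E E33 E E E33 E E E33 E33 E33 E E E33 E33 — and concatenate.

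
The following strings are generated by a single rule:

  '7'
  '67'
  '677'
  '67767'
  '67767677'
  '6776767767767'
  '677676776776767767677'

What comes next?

6776767767767677676776776767767767

This is a Fibonacci-style word recurrence s(k) = s(k−1)·s(k−2): e.g. 67·7 = 677.
So term 8 is 677676776776767767677·6776767767767.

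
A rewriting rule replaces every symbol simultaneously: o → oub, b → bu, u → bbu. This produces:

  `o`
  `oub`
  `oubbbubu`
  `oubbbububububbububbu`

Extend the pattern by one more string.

oubbbububububbububbububbububbubububbububbubububbu

Replace each of the 20 characters of oubbbububububbububbu in place — oub bbu bu bu bu bbu bu bbu bu bbu bu bbu bu bu bbu bu bbu bu bu bbu — and concatenate.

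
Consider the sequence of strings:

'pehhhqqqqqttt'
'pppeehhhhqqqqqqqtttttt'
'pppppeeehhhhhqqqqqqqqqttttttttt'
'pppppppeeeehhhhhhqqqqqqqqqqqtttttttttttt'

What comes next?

Reading off run lengths: p runs 1, 3, 5, 7; e runs 1, 2, 3, 4; h runs 3, 4, 5, 6; q runs 5, 7, 9, 11; t runs 3, 6, 9, 12 — each is linear in n (n = 1, 2, …).
For the next term, n = 5, so the run lengths are 9, 5, 7, 13, 15.

pppppppppeeeeehhhhhhhqqqqqqqqqqqqqttttttttttttttt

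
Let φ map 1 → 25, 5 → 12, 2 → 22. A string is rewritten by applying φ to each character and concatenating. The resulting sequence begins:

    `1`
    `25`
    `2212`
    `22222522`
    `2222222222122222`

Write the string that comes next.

22222222222222222222252222222222

Replace each of the 16 characters of 2222222222122222 in place — 22 22 22 22 22 22 22 22 22 22 25 22 22 22 22 22 — and concatenate.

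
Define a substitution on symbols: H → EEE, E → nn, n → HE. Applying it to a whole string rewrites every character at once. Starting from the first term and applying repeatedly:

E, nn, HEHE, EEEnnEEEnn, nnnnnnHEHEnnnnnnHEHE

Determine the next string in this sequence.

φ(nnnnnnHEHEnnnnnnHEHE) expands symbol-by-symbol to HE HE HE HE HE HE EEE nn EEE nn HE HE HE HE HE HE EEE nn EEE nn; joining the 20 pieces gives the next term.

HEHEHEHEHEHEEEEnnEEEnnHEHEHEHEHEHEEEEnnEEEnn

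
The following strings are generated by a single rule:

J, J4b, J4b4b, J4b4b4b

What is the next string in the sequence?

J4b4b4b4b

The strings grow by a fixed suffix 4b each time.
So the next term is J4b4b4b·4b.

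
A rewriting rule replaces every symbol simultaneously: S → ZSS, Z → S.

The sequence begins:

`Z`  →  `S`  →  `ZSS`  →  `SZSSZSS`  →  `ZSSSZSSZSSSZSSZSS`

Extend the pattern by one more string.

Rewriting the 17 symbols of ZSSSZSSZSSSZSSZSS one by one yields S ZSS ZSS ZSS S ZSS ZSS S ZSS ZSS ZSS S ZSS ZSS S ZSS ZSS; concatenated:

SZSSZSSZSSSZSSZSSSZSSZSSZSSSZSSZSSSZSSZSS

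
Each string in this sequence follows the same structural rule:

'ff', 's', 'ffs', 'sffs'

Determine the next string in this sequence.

This is a Fibonacci-style word recurrence s(k) = s(k−2)·s(k−1): e.g. ff·s = ffs.
So term 5 is ffs·sffs.

ffssffs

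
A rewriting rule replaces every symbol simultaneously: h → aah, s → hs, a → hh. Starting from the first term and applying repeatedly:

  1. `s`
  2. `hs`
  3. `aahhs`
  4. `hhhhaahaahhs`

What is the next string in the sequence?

Rewriting each symbol of hhhhaahaahhs: h→aah, h→aah, h→aah, h→aah, a→hh, a→hh, h→aah, a→hh, a→hh, h→aah, h→aah, s→hs, which concatenates to aah aah aah aah hh hh aah hh hh aah aah hs.

aahaahaahaahhhhhaahhhhhaahaahhs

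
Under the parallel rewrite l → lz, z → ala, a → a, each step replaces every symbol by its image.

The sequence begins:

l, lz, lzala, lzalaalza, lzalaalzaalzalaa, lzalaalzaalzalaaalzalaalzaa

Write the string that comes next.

Rewriting the 27 symbols of lzalaalzaalzalaaalzalaalzaa one by one yields lz ala a lz a a lz ala a a lz ala a lz a a a lz ala a lz a a lz ala a a; concatenated:

lzalaalzaalzalaaalzalaalzaaalzalaalzaalzalaaa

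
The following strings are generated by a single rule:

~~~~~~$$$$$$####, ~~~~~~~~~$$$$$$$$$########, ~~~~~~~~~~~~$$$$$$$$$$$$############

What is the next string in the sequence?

~~~~~~~~~~~~~~~$$$$$$$$$$$$$$$################

Reading off run lengths: ~ runs 6, 9, 12; $ runs 6, 9, 12; # runs 4, 8, 12 — each is linear in n (n = 1, 2, …).
At n = 4 the blocks have lengths 15, 15, 16.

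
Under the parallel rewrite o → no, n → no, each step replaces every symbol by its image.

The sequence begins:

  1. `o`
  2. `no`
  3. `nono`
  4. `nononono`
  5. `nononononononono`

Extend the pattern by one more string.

nononononononononononononononono

φ(nononononononono) expands symbol-by-symbol to no no no no no no no no no no no no no no no no; joining the 16 pieces gives the next term.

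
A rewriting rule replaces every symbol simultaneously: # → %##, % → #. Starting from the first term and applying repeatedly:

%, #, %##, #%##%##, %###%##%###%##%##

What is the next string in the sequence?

Rewriting the 17 symbols of %###%##%###%##%## one by one yields # %## %## %## # %## %## # %## %## %## # %## %## # %## %##; concatenated:

#%##%##%###%##%###%##%##%###%##%###%##%##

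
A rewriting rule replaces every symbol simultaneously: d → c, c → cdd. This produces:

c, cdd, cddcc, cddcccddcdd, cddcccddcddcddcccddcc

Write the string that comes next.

Applying the rule to each of the 21 symbols of cddcccddcddcddcccddcc gives the pieces cdd c c cdd cdd cdd c c cdd c c cdd c c cdd cdd cdd c c cdd cdd, which concatenate to the answer.

cddcccddcddcddcccddcccddcccddcddcddcccddcdd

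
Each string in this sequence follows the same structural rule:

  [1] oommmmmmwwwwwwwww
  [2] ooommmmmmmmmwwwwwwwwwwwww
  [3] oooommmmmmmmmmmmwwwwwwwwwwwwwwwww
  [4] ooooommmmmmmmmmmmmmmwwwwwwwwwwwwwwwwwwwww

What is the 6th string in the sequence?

ooooooommmmmmmmmmmmmmmmmmmmmwwwwwwwwwwwwwwwwwwwwwwwwwwwww

The n-th term is n o's then 3n m's then 4n+1 w's, where the shown terms are n = 2, 3, 4, 5.
Setting n = 7 gives 7, 21, 29 characters in each block.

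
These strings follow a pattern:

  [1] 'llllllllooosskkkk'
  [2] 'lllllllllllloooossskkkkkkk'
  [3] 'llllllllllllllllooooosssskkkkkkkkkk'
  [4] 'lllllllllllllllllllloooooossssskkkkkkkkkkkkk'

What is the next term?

llllllllllllllllllllllllooooooosssssskkkkkkkkkkkkkkkk

Each string has the form l^{4n} o^{n+1} s^{n} k^{3n-2}, where the shown terms are n = 2, 3, 4, 5.
At n = 6 the blocks have lengths 24, 7, 6, 16.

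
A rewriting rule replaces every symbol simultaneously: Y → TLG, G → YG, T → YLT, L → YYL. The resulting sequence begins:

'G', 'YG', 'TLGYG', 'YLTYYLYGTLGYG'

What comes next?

Replace each of the 13 characters of YLTYYLYGTLGYG in place — TLG YYL YLT TLG TLG YYL TLG YG YLT YYL YG TLG YG — and concatenate.

TLGYYLYLTTLGTLGYYLTLGYGYLTYYLYGTLGYG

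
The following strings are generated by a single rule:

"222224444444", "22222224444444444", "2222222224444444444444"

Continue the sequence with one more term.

222222222224444444444444444

Each string has the form 2^{2n+1} 4^{3n+1}, where the shown terms are n = 2, 3, 4.
For the next term, n = 5, so the run lengths are 11, 16.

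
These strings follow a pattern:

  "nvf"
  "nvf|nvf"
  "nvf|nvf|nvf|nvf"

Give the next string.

Every step duplicates the string with '|' between the halves.
One more doubling of nvf|nvf|nvf|nvf gives the answer.

nvf|nvf|nvf|nvf|nvf|nvf|nvf|nvf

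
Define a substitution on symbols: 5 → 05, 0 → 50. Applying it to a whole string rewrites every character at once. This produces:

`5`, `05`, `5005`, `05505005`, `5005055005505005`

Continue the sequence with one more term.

05505005500505505005055005505005

Replace each of the 16 characters of 5005055005505005 in place — 05 50 50 05 50 05 05 50 50 05 05 50 05 50 50 05 — and concatenate.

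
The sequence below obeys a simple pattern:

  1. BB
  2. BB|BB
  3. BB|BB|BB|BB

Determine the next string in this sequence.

s(k+1) = s(k)·|·s(k) — each term doubles the last with '|' between the halves.
One more doubling of BB|BB|BB|BB gives the answer.

BB|BB|BB|BB|BB|BB|BB|BB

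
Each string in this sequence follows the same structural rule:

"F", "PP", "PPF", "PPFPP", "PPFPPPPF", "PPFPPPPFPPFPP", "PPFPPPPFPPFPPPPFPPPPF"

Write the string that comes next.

Each term (from the third on) is the previous term followed by the one before it: term 3 = PP·F = PPF.
The next term joins PPFPPPPFPPFPPPPFPPPPF and PPFPPPPFPPFPP.

PPFPPPPFPPFPPPPFPPPPFPPFPPPPFPPFPP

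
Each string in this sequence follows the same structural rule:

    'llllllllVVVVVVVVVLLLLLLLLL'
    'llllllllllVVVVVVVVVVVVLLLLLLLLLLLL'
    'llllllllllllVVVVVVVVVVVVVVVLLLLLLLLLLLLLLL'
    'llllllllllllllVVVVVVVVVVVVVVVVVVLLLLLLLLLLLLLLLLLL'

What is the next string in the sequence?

llllllllllllllllVVVVVVVVVVVVVVVVVVVVVLLLLLLLLLLLLLLLLLLLLL

Reading off run lengths: l runs 8, 10, 12, 14; V runs 9, 12, 15, 18; L runs 9, 12, 15, 18 — each is linear in n, where the shown terms are n = 3, 4, 5, 6.
Setting n = 7 gives 16, 21, 21 characters in each block.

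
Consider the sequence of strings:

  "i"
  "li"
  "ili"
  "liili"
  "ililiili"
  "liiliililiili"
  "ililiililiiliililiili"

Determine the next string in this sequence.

liiliililiiliililiililiiliililiili

This is a Fibonacci-style word recurrence s(k) = s(k−2)·s(k−1): e.g. i·li = ili.
The next term joins liiliililiili and ililiililiiliililiili.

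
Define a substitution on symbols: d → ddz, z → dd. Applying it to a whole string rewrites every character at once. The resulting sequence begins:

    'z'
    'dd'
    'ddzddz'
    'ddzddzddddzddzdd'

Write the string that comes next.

φ(ddzddzddddzddzdd) expands symbol-by-symbol to ddz ddz dd ddz ddz dd ddz ddz ddz ddz dd ddz ddz dd ddz ddz; joining the 16 pieces gives the next term.

ddzddzddddzddzddddzddzddzddzddddzddzddddzddz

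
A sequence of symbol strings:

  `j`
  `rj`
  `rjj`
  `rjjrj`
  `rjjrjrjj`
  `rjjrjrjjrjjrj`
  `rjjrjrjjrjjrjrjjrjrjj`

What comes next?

This is a Fibonacci-style word recurrence s(k) = s(k−1)·s(k−2): e.g. rj·j = rjj.
The next term joins rjjrjrjjrjjrjrjjrjrjj and rjjrjrjjrjjrj.

rjjrjrjjrjjrjrjjrjrjjrjjrjrjjrjjrj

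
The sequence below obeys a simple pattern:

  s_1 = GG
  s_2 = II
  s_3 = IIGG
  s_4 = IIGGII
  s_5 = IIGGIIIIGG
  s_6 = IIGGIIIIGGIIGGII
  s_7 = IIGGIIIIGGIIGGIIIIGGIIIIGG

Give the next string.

IIGGIIIIGGIIGGIIIIGGIIIIGGIIGGIIIIGGIIGGII

This is a Fibonacci-style word recurrence s(k) = s(k−1)·s(k−2): e.g. II·GG = IIGG.
So term 8 is IIGGIIIIGGIIGGIIIIGGIIIIGG·IIGGIIIIGGIIGGII.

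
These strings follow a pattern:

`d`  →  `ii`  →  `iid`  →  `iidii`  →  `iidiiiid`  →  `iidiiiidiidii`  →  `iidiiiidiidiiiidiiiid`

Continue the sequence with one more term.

Each term (from the third on) is the previous term followed by the one before it: term 3 = ii·d = iid.
The next term joins iidiiiidiidiiiidiiiid and iidiiiidiidii.

iidiiiidiidiiiidiiiidiidiiiidiidii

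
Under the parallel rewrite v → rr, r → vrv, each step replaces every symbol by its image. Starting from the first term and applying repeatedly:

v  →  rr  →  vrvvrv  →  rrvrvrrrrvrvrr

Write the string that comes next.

Replace each of the 14 characters of rrvrvrrrrvrvrr in place — vrv vrv rr vrv rr vrv vrv vrv vrv rr vrv rr vrv vrv — and concatenate.

vrvvrvrrvrvrrvrvvrvvrvvrvrrvrvrrvrvvrv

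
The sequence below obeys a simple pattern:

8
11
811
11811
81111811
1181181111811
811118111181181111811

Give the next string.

1181181111811811118111181181111811

From term 3 onward, concatenate the second-to-last term with the last: 8·11 = 811, 11·811 = 11811, …
Continuing: 1181181111811 · 811118111181181111811 gives term 8.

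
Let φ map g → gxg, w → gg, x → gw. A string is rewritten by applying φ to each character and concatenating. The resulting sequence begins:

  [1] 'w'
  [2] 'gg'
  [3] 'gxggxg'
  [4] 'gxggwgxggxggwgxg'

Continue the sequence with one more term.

gxggwgxggxggggxggwgxggxggwgxggxggggxggwgxg

φ(gxggwgxggxggwgxg) expands symbol-by-symbol to gxg gw gxg gxg gg gxg gw gxg gxg gw gxg gxg gg gxg gw gxg; joining the 16 pieces gives the next term.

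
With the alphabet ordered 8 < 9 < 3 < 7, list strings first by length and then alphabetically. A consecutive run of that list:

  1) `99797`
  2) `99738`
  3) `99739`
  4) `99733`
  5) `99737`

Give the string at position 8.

99773

Continuing the enumeration 3 steps past 99737: 99737 → 99778 → 99779 → (answer).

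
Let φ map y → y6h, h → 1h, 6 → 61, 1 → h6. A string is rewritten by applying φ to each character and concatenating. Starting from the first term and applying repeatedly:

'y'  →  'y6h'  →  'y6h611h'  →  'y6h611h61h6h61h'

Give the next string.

y6h611h61h6h61h61h61h611h61h61h

Applying the rule to each of the 15 symbols of y6h611h61h6h61h gives the pieces y6h 61 1h 61 h6 h6 1h 61 h6 1h 61 1h 61 h6 1h, which concatenate to the answer.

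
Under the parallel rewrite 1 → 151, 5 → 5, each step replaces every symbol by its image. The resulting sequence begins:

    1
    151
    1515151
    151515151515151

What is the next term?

Replace each of the 15 characters of 151515151515151 in place — 151 5 151 5 151 5 151 5 151 5 151 5 151 5 151 — and concatenate.

1515151515151515151515151515151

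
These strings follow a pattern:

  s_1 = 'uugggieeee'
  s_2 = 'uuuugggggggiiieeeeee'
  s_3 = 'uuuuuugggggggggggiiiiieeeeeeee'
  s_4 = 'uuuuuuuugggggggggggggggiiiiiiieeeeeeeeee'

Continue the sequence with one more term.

The n-th term is 2n u's then 4n-1 g's then 2n-1 i's then 2n+2 e's (n = 1, 2, …).
For the next term, n = 5, so the run lengths are 10, 19, 9, 12.

uuuuuuuuuugggggggggggggggggggiiiiiiiiieeeeeeeeeeee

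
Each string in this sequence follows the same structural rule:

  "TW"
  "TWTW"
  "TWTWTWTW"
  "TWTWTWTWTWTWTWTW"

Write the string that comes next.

Every step duplicates the string.
Doubling TWTWTWTWTWTWTWTW:

TWTWTWTWTWTWTWTWTWTWTWTWTWTWTWTW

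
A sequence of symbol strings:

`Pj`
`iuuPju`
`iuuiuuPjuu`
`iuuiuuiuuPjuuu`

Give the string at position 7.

Every step adds iuu to the front and u to the end of the previous string.
From iuuiuuiuuPjuuu, 3 further steps: iuuiuuiuuPjuuu → iuuiuuiuuiuuPjuuuu → iuuiuuiuuiuuiuuPjuuuuu → (answer).

iuuiuuiuuiuuiuuiuuPjuuuuuu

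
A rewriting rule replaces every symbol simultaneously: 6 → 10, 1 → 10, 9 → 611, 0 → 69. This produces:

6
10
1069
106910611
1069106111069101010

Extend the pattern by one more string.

1069106111069101010106910611106910691069

Replace each of the 19 characters of 1069106111069101010 in place — 10 69 10 611 10 69 10 10 10 10 69 10 611 10 69 10 69 10 69 — and concatenate.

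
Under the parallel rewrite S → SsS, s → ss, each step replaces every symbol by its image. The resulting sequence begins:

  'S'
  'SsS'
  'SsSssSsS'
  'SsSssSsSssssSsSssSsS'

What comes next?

φ(SsSssSsSssssSsSssSsS) expands symbol-by-symbol to SsS ss SsS ss ss SsS ss SsS ss ss ss ss SsS ss SsS ss ss SsS ss SsS; joining the 20 pieces gives the next term.

SsSssSsSssssSsSssSsSssssssssSsSssSsSssssSsSssSsS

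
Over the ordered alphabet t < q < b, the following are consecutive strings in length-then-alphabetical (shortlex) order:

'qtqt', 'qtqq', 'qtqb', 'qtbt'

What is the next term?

qtbq

Treat qtbt as a base-3 numeral over the given alphabet and add one, carrying through any trailing b's.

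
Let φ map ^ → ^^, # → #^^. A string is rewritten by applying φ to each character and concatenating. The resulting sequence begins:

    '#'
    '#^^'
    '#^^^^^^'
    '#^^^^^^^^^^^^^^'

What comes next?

Applying the rule to each of the 15 symbols of #^^^^^^^^^^^^^^ gives the pieces #^^ ^^ ^^ ^^ ^^ ^^ ^^ ^^ ^^ ^^ ^^ ^^ ^^ ^^ ^^, which concatenate to the answer.

#^^^^^^^^^^^^^^^^^^^^^^^^^^^^^^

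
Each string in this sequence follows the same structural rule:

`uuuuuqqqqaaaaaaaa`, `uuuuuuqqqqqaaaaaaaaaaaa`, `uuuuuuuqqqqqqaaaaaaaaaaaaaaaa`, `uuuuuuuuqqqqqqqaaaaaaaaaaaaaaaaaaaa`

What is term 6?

Each string has the form u^{n+3} q^{n+2} a^{4n}, where the shown terms are n = 2, 3, 4, 5.
For term 6, n = 7, so the run lengths are 10, 9, 28.

uuuuuuuuuuqqqqqqqqqaaaaaaaaaaaaaaaaaaaaaaaaaaaa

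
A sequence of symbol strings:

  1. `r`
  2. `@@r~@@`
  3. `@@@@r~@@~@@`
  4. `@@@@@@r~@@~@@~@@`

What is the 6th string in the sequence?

@@@@@@@@@@r~@@~@@~@@~@@~@@

Every step adds @@ to the front and ~@@ to the end of the previous string.
From @@@@@@r~@@~@@~@@, 2 further steps: @@@@@@r~@@~@@~@@ → @@@@@@@@r~@@~@@~@@~@@ → (answer).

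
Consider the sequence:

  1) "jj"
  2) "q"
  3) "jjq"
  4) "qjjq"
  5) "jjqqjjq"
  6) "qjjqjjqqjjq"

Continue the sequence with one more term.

jjqqjjqqjjqjjqqjjq

This is a Fibonacci-style word recurrence s(k) = s(k−2)·s(k−1): e.g. jj·q = jjq.
Continuing: jjqqjjq · qjjqjjqqjjq gives term 7.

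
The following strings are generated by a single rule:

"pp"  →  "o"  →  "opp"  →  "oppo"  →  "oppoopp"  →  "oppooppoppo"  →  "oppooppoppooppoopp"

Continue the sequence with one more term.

Each term (from the third on) is the previous term followed by the one before it: term 3 = o·pp = opp.
The next term joins oppooppoppooppoopp and oppooppoppo.

oppooppoppooppooppoppooppoppo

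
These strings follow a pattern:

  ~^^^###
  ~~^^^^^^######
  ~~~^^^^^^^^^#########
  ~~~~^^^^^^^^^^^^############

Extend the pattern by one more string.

Term n consists of n ~'s, followed by 3n ^'s, followed by 3n #'s (n = 1, 2, …).
At n = 5 the blocks have lengths 5, 15, 15.

~~~~~^^^^^^^^^^^^^^^###############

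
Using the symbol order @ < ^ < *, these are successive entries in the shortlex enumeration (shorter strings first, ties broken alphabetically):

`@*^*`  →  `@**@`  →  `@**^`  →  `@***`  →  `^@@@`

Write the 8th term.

Advancing 3 positions from ^@@@ through ^@@@ → ^@@^ → ^@@* reaches term 8.

^@^@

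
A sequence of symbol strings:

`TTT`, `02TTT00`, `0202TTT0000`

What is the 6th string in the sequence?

Every step adds 02 to the front and 00 to the end of the previous string.
From 0202TTT0000, 3 further steps: 0202TTT0000 → 020202TTT000000 → 02020202TTT00000000 → (answer).

0202020202TTT0000000000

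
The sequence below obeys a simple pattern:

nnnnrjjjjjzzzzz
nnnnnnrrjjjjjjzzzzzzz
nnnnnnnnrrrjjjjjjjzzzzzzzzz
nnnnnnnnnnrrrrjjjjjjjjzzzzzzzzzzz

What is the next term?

The n-th term is 2n-2 n's then n-2 r's then n+2 j's then 2n-1 z's, where the shown terms are n = 3, 4, 5, 6.
At n = 7 the blocks have lengths 12, 5, 9, 13.

nnnnnnnnnnnnrrrrrjjjjjjjjjzzzzzzzzzzzzz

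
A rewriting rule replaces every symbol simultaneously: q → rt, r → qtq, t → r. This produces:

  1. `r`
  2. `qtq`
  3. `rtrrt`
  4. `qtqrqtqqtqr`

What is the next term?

Apply φ to qtqrqtqqtqr symbol by symbol: q→rt, t→r, q→rt, r→qtq, q→rt, t→r, q→rt, q→rt, t→r, q→rt, r→qtq; joined: rt r rt qtq rt r rt rt r rt qtq.

rtrrtqtqrtrrtrtrrtqtq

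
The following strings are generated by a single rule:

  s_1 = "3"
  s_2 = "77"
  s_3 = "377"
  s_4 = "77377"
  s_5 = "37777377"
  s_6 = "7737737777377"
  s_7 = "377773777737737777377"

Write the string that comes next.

7737737777377377773777737737777377

This is a Fibonacci-style word recurrence s(k) = s(k−2)·s(k−1): e.g. 3·77 = 377.
So term 8 is 7737737777377·377773777737737777377.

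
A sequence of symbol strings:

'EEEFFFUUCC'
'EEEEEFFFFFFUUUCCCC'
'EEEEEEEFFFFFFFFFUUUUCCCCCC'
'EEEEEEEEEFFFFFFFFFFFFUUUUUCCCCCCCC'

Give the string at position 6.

Each string has the form E^{2n+1} F^{3n} U^{n+1} C^{2n} (n = 1, 2, …).
At n = 6 the blocks have lengths 13, 18, 7, 12.

EEEEEEEEEEEEEFFFFFFFFFFFFFFFFFFUUUUUUUCCCCCCCCCCCC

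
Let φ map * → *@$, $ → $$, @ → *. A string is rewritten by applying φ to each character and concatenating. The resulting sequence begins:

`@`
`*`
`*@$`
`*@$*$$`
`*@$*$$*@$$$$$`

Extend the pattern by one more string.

Applying the rule to each of the 13 symbols of *@$*$$*@$$$$$ gives the pieces *@$ * $$ *@$ $$ $$ *@$ * $$ $$ $$ $$ $$, which concatenate to the answer.

*@$*$$*@$$$$$*@$*$$$$$$$$$$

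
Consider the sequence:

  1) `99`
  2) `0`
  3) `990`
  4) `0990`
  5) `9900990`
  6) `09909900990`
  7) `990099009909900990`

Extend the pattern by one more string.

09909900990990099009909900990

Each term (from the third on) is the two preceding terms concatenated in order: term 3 = 99·0 = 990.
So term 8 is 09909900990·990099009909900990.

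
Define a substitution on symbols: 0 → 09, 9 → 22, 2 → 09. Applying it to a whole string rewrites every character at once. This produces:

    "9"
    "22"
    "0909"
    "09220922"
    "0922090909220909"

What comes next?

φ(0922090909220909) expands symbol-by-symbol to 09 22 09 09 09 22 09 22 09 22 09 09 09 22 09 22; joining the 16 pieces gives the next term.

09220909092209220922090909220922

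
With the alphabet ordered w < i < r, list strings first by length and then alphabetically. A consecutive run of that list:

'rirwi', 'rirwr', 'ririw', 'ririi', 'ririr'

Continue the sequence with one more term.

rirrw

The successor of ririr increments the rightmost position that isn't already r and resets every position after it to w.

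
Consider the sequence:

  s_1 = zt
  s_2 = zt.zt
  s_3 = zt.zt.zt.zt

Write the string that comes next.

Each string is two copies of the previous one joined by '.'.
One more doubling of zt.zt.zt.zt gives the answer.

zt.zt.zt.zt.zt.zt.zt.zt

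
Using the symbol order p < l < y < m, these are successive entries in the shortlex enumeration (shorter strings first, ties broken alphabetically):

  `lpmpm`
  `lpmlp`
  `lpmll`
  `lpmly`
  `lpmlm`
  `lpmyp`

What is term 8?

lpmyy

Stepping forward 2 times from lpmyp: lpmyp → lpmyl, then the target.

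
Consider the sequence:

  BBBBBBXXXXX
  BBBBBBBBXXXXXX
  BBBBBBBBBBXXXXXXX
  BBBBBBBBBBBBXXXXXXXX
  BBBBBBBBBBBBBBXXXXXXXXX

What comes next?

Reading off run lengths: B runs 6, 8, 10, 12, 14; X runs 5, 6, 7, 8, 9 — each is linear in n, where the shown terms are n = 3, 4, 5, 6, 7.
For the next term, n = 8, so the run lengths are 16, 10.

BBBBBBBBBBBBBBBBXXXXXXXXXX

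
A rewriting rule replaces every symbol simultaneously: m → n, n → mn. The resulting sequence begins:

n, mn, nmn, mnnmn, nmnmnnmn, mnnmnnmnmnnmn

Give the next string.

φ(mnnmnnmnmnnmn) expands symbol-by-symbol to n mn mn n mn mn n mn n mn mn n mn; joining the 13 pieces gives the next term.

nmnmnnmnmnnmnnmnmnnmn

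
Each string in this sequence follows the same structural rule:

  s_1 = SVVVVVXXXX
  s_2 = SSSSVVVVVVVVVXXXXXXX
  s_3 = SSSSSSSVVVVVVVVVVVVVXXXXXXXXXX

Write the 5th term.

SSSSSSSSSSSSSVVVVVVVVVVVVVVVVVVVVVXXXXXXXXXXXXXXXX

Each string has the form S^{3n-2} V^{4n+1} X^{3n+1} (n = 1, 2, …).
At n = 5 the blocks have lengths 13, 21, 16.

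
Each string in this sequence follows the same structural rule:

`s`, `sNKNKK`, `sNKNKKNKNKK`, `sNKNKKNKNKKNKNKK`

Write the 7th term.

Each term is the previous one with NKNKK appended.
From sNKNKKNKNKKNKNKK, 3 further steps: sNKNKKNKNKKNKNKK → sNKNKKNKNKKNKNKKNKNKK → sNKNKKNKNKKNKNKKNKNKKNKNKK → (answer).

sNKNKKNKNKKNKNKKNKNKKNKNKKNKNKK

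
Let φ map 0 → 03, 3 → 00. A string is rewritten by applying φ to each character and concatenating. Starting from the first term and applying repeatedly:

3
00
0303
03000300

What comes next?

Apply φ to 03000300 symbol by symbol: 0→03, 3→00, 0→03, 0→03, 0→03, 3→00, 0→03, 0→03; joined: 03 00 03 03 03 00 03 03.

0300030303000303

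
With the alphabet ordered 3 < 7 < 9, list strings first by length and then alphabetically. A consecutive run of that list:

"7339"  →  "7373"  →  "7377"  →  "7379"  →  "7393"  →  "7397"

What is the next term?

7399

The successor of 7397 increments the rightmost position that isn't already 9 and resets every position after it to 3.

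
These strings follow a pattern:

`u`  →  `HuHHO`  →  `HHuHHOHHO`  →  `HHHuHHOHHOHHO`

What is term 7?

HHHHHHuHHOHHOHHOHHOHHOHHO

Each term wraps the previous one in H on the left and HHO on the right.
From HHHuHHOHHOHHO, 3 further steps: HHHuHHOHHOHHO → HHHHuHHOHHOHHOHHO → HHHHHuHHOHHOHHOHHOHHO → (answer).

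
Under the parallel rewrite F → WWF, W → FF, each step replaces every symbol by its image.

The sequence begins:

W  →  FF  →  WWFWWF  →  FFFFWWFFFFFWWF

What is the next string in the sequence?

φ(FFFFWWFFFFFWWF) expands symbol-by-symbol to WWF WWF WWF WWF FF FF WWF WWF WWF WWF WWF FF FF WWF; joining the 14 pieces gives the next term.

WWFWWFWWFWWFFFFFWWFWWFWWFWWFWWFFFFFWWF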